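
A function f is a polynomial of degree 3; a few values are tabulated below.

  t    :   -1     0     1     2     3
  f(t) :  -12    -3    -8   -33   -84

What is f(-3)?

First differences: 9, -5, -25, -51. Second differences: -14, -20, -26. Third differences: -6, -6.
Level-3 differences are constant, so f has degree 3.
Fitting a degree-3 polynomial gives f(t) = -t³ - 7t² + 3t - 3.
Then f(-3) = -48.

-48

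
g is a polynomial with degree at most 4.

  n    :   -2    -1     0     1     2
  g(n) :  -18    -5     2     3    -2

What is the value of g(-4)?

-62

First differences: 13, 7, 1, -5. Second differences: -6, -6, -6.
Level-2 differences are constant, so g has degree 2.
Fitting a degree-2 polynomial gives g(n) = -3n² + 4n + 2.
Then g(-4) = -62.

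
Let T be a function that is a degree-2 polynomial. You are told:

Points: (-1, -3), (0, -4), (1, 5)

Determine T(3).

53

Write T(k) = ak² + bk + c; the 3 given values yield a linear system in the 3 coefficients.
Solving, T(k) = 5k² + 4k - 4.
Then T(3) = 53.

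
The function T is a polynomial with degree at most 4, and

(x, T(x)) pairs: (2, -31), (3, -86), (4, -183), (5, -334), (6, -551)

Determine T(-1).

2

First differences: -55, -97, -151, -217. Second differences: -42, -54, -66. Third differences: -12, -12.
Level-3 differences are constant, so T has degree 3.
Fitting a degree-3 polynomial gives T(x) = -2x³ - 3x² - 2x + 1.
Then T(-1) = 2.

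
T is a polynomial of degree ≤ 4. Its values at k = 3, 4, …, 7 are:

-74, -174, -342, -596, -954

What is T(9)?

-2054

Write T(k) = ak^4 + bk³ + ck² + dk + e; the 5 given values yield a linear system in the 5 coefficients.
Solving, the leading coefficient vanishes, and T(k) = -3k³ + 2k² - 3k - 2.
Then T(9) = -2054.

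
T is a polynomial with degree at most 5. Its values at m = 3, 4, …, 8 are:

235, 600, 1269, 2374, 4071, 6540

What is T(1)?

9

First differences: 365, 669, 1105, 1697, 2469. Second differences: 304, 436, 592, 772. Third differences: 132, 156, 180. Fourth differences: 24, 24.
Level-4 differences are constant, so T has degree 4.
Fitting a degree-4 polynomial gives T(m) = m^4 + 4m³ + 7m² - 7m + 4.
Then T(1) = 9.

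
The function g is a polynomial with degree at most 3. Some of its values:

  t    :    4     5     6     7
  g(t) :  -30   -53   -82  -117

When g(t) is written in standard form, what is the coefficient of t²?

First differences: -23, -29, -35. Second differences: -6, -6.
Level-2 differences are constant, so g has degree 2.
Fitting a degree-2 polynomial gives g(t) = -3t² + 4t + 2.
The coefficient of t² is -3.

-3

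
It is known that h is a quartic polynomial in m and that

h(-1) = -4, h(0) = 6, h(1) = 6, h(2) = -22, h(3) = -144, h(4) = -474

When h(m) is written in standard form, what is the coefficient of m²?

-3

First differences: 10, 0, -28, -122, -330. Second differences: -10, -28, -94, -208. Third differences: -18, -66, -114. Fourth differences: -48, -48.
Level-4 differences are constant, so h has degree 4.
Fitting a degree-4 polynomial gives h(m) = -2m^4 + m³ - 3m² + 4m + 6.
The coefficient of m² is -3.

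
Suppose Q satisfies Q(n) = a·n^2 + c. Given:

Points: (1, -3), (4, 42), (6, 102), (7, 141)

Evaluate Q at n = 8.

From Q(1) = -3 and Q(4) = 42: 1a + c = -3 and 16a + c = 42.
Subtracting: 15a = 45, so a = 3; then c = -3 − 3·1 = -6.
So Q(n) = 3n² − 6, and Q(8) = 186.

186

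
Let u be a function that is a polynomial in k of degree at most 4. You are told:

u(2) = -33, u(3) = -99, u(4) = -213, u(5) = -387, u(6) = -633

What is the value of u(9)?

-1923

First differences: -66, -114, -174, -246. Second differences: -48, -60, -72. Third differences: -12, -12.
Level-3 differences are constant, so u has degree 3.
Fitting a degree-3 polynomial gives u(k) = -2k³ - 6k² + 2k + 3.
Then u(9) = -1923.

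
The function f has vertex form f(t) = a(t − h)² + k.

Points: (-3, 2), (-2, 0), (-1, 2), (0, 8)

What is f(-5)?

18

First differences -2, 2, 6; second difference 4 = 2a, so a = 2.
Expanding, the t-coefficient is −2ah = -4h; matching it to the data gives h = -2, and then k = 0.
So f(t) = 2(t + 2)² + 0.
f(-5) = 2·(-3)² + 0 = 18.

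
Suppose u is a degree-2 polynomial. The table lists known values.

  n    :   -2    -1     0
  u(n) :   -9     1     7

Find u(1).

9

Write u(n) = an² + bn + c; the 3 given values yield a linear system in the 3 coefficients.
Solving, u(n) = -2n² + 4n + 7.
Then u(1) = 9.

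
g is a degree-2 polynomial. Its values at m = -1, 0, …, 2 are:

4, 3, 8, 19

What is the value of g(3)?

36

Write g(m) = am² + bm + c; the 4 given values yield a linear system in the 3 coefficients.
Solving, g(m) = 3m² + 2m + 3.
Then g(3) = 36.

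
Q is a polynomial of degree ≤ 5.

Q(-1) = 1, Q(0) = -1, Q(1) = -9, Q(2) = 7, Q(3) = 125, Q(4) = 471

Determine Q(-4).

First differences: -2, -8, 16, 118, 346. Second differences: -6, 24, 102, 228. Third differences: 30, 78, 126. Fourth differences: 48, 48.
Level-4 differences are constant, so Q has degree 4.
Fitting a degree-4 polynomial gives Q(n) = 2n^4 + n³ - 5n² - 6n - 1.
Then Q(-4) = 391.

391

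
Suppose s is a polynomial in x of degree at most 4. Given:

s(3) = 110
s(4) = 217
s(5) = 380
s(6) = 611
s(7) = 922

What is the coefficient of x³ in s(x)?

First differences: 107, 163, 231, 311. Second differences: 56, 68, 80. Third differences: 12, 12.
Level-3 differences are constant, so s has degree 3.
Fitting a degree-3 polynomial gives s(x) = 2x³ + 4x² + 5x + 5.
The coefficient of x³ is 2.

2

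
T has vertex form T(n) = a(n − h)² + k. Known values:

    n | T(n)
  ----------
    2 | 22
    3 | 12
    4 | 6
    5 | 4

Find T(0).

54

First differences -10, -6, -2; second difference 4 = 2a, so a = 2.
Expanding, the n-coefficient is −2ah = -4h; matching it to the data gives h = 5, and then k = 4.
So T(n) = 2(n − 5)² + 4.
T(0) = 2·(-5)² + 4 = 54.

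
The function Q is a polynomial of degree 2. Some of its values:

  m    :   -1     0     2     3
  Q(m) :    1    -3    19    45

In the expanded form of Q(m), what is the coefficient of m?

1

Write Q(m) = am² + bm + c; the 4 given values yield a linear system in the 3 coefficients.
Solving, Q(m) = 5m² + m - 3.
The coefficient of m is 1.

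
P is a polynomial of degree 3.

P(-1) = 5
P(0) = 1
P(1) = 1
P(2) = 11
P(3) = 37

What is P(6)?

271

First differences: -4, 0, 10, 26. Second differences: 4, 10, 16. Third differences: 6, 6.
Level-3 differences are constant, so P has degree 3.
Fitting a degree-3 polynomial gives P(t) = t³ + 2t² - 3t + 1.
Then P(6) = 271.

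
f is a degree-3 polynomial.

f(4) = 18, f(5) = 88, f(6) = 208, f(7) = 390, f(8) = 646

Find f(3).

-14

First differences: 70, 120, 182, 256. Second differences: 50, 62, 74. Third differences: 12, 12.
Level-3 differences are constant, so f has degree 3.
Fitting a degree-3 polynomial gives f(m) = 2m³ - 5m² - 7m - 2.
Then f(3) = -14.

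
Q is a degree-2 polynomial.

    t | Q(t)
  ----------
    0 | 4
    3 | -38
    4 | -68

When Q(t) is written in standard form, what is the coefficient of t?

Write Q(t) = at² + bt + c; the 3 given values yield a linear system in the 3 coefficients.
Solving, Q(t) = -4t² - 2t + 4.
The coefficient of t is -2.

-2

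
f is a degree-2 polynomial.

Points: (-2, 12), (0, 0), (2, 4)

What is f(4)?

24

Write f(k) = ak² + bk + c; the 3 given values yield a linear system in the 3 coefficients.
Solving, f(k) = 2k² - 2k.
Then f(4) = 24.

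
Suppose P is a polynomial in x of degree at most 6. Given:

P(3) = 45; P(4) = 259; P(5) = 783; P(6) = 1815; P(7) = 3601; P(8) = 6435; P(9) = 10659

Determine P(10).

Write P(x) = ax^6 + bx^5 + cx^4 + dx³ + ex² + px + q; the 7 given values yield a linear system in the 7 coefficients.
Solving, the top 2 coefficients vanish, and P(x) = 2x^4 - 3x³ - 3x² - 4x + 3.
Then P(10) = 16663.

16663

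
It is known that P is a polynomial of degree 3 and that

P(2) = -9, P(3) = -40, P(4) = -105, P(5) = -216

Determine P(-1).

0

Write P(m) = am³ + bm² + cm + d; the 4 given values yield a linear system in the 4 coefficients.
Solving, P(m) = -2m³ + m² + 2m - 1.
Then P(-1) = 0.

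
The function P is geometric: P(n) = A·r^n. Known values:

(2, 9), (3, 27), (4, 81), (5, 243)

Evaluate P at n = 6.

Consecutive ratio: 27/9 = 3, and 81/27 = 3, so r = 3.
Then A·3^2 = 9 gives A = 1, and P(n) = 1·3^n.
P(6) = 1·3^6 = 729.

729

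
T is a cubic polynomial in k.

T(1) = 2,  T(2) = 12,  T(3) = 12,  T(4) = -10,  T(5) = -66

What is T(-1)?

First differences: 10, 0, -22, -56. Second differences: -10, -22, -34. Third differences: -12, -12.
Level-3 differences are constant, so T has degree 3.
Fitting a degree-3 polynomial gives T(k) = -2k³ + 7k² + 3k - 6.
Then T(-1) = 0.

0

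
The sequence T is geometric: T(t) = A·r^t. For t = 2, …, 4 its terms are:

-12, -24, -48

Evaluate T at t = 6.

Consecutive ratio: -24/(-12) = 2, and -48/(-24) = 2, so r = 2.
Then A·2^2 = -12 gives A = -3, and T(t) = -3·2^t.
T(6) = -3·2^6 = -192.

-192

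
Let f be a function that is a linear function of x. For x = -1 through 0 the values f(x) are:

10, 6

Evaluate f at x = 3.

Write f(x) = ax + b; the 2 given values yield a linear system in the 2 coefficients.
Solving, f(x) = -4x + 6.
Then f(3) = -6.

-6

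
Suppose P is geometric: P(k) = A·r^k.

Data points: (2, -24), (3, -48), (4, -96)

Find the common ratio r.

2

Consecutive ratio: -48/(-24) = 2, and -96/(-48) = 2, so r = 2.
Then A·2^2 = -24 gives A = -6, and P(k) = -6·2^k.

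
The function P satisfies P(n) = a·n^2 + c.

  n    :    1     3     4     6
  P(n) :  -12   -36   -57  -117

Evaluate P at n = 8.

From P(1) = -12 and P(3) = -36: 1a + c = -12 and 9a + c = -36.
Subtracting: 8a = -24, so a = -3; then c = -12 − (-3)·1 = -9.
So P(n) = -3n² − 9, and P(8) = -201.

-201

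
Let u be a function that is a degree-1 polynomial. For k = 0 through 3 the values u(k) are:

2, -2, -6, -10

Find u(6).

Write u(k) = ak + b; the 4 given values yield a linear system in the 2 coefficients.
Solving, u(k) = -4k + 2.
Then u(6) = -22.

-22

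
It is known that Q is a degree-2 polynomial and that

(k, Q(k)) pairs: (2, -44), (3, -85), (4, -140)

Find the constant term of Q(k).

-4

Write Q(k) = ak² + bk + c; the 3 given values yield a linear system in the 3 coefficients.
Solving, Q(k) = -7k² - 6k - 4.
The constant term is Q(0) = -4.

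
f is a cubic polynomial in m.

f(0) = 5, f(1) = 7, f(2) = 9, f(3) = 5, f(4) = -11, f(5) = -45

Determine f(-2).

First differences: 2, 2, -4, -16, -34. Second differences: 0, -6, -12, -18. Third differences: -6, -6, -6.
Level-3 differences are constant, so f has degree 3.
Fitting a degree-3 polynomial gives f(m) = -m³ + 3m² + 5.
Then f(-2) = 25.

25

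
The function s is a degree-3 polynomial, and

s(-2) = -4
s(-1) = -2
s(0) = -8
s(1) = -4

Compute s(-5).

-238

Write s(t) = at³ + bt² + ct + d; the 4 given values yield a linear system in the 4 coefficients.
Solving, s(t) = 3t³ + 5t² - 4t - 8.
Then s(-5) = -238.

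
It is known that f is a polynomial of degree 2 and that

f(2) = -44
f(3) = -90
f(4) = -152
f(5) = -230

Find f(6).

-324

Write f(m) = am² + bm + c; the 4 given values yield a linear system in the 3 coefficients.
Solving, f(m) = -8m² - 6m.
Then f(6) = -324.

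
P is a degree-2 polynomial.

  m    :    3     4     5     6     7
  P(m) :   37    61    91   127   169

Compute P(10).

331

First differences: 24, 30, 36, 42. Second differences: 6, 6, 6.
Level-2 differences are constant, so P has degree 2.
Fitting a degree-2 polynomial gives P(m) = 3m² + 3m + 1.
Then P(10) = 331.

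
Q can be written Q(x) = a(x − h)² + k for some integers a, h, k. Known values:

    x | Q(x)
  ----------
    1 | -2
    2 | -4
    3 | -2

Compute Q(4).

4

First differences -2, 2; second difference 4 = 2a, so a = 2.
Expanding, the x-coefficient is −2ah = -4h; matching it to the data gives h = 2, and then k = -4.
So Q(x) = 2(x − 2)² − 4.
Q(4) = 2·2² − 4 = 4.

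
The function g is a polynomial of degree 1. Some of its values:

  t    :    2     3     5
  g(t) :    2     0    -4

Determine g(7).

-8

Write g(t) = at + b; the 3 given values yield a linear system in the 2 coefficients.
Solving, g(t) = -2t + 6.
Then g(7) = -8.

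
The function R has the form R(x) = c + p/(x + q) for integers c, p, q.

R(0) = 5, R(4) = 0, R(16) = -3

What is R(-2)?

(R(x) − c)(x + q) = p for each data point; the three points give a linear system in c and q, then p follows.
Solving: c = -5, q = 4, p = 40, so R(x) = -5 + 40/(x + 4).
Then R(-2) = -5 + 40/2 = 15.

15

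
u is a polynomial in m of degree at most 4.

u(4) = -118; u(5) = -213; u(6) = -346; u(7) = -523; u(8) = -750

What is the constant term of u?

2

Write u(m) = am^4 + bm³ + cm² + dm + e; the 5 given values yield a linear system in the 5 coefficients.
Solving, the leading coefficient vanishes, and u(m) = -m³ - 4m² + 2m + 2.
The constant term is u(0) = 2.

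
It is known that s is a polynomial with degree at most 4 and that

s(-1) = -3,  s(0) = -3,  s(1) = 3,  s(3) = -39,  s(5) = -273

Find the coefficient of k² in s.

Write s(k) = ak^4 + bk³ + ck² + dk + e; the 5 given values yield a linear system in the 5 coefficients.
Solving, the leading coefficient vanishes, and s(k) = -3k³ + 3k² + 6k - 3.
The coefficient of k² is 3.

3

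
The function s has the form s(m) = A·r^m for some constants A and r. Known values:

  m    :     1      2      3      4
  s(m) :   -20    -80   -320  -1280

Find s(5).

-5120

Consecutive ratio: -80/(-20) = 4, and -320/(-80) = 4, so r = 4.
Then A·4^1 = -20 gives A = -5, and s(m) = -5·4^m.
s(5) = -5·4^5 = -5120.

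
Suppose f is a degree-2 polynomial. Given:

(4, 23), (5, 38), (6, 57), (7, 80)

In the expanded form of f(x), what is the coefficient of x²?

2

First differences: 15, 19, 23. Second differences: 4, 4.
Level-2 differences are constant, so f has degree 2.
Fitting a degree-2 polynomial gives f(x) = 2x² - 3x + 3.
The coefficient of x² is 2.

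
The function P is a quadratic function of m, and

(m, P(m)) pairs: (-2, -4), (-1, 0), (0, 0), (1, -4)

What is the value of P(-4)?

First differences: 4, 0, -4. Second differences: -4, -4.
Level-2 differences are constant, so P has degree 2.
Fitting a degree-2 polynomial gives P(m) = -2m² - 2m.
Then P(-4) = -24.

-24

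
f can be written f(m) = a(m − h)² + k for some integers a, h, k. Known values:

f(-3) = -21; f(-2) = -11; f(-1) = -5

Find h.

0

First differences 10, 6; second difference -4 = 2a, so a = -2.
Expanding, the m-coefficient is −2ah = 4h; matching it to the data gives h = 0, and then k = -3.
So f(m) = -2(m + 0)² − 3.
Hence h = 0.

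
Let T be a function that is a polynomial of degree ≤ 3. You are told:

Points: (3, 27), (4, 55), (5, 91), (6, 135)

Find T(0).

-9

First differences: 28, 36, 44. Second differences: 8, 8.
Level-2 differences are constant, so T has degree 2.
Fitting a degree-2 polynomial gives T(k) = 4k² - 9.
Then T(0) = -9.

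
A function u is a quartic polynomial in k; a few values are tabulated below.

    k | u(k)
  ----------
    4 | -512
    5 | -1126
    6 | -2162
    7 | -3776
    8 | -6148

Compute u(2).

-46

Write u(k) = ak^4 + bk³ + ck² + dk + e; the 5 given values yield a linear system in the 5 coefficients.
Solving, u(k) = -k^4 - 4k³ - k + 4.
Then u(2) = -46.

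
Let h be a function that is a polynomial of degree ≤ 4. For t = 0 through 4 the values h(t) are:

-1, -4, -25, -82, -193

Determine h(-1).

2

First differences: -3, -21, -57, -111. Second differences: -18, -36, -54. Third differences: -18, -18.
Level-3 differences are constant, so h has degree 3.
Fitting a degree-3 polynomial gives h(t) = -3t³ - 1.
Then h(-1) = 2.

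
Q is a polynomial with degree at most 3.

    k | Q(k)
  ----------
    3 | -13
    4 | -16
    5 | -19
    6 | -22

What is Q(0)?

Write Q(k) = ak³ + bk² + ck + d; the 4 given values yield a linear system in the 4 coefficients.
Solving, the top 2 coefficients vanish, and Q(k) = -3k - 4.
The constant term is Q(0) = -4.

-4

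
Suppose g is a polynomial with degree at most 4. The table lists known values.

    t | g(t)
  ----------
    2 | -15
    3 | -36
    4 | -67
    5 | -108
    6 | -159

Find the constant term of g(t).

-3

First differences: -21, -31, -41, -51. Second differences: -10, -10, -10.
Level-2 differences are constant, so g has degree 2.
Fitting a degree-2 polynomial gives g(t) = -5t² + 4t - 3.
The constant term is g(0) = -3.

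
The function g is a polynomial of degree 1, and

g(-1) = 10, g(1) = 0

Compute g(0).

5

Write g(m) = am + b; the 2 given values yield a linear system in the 2 coefficients.
Solving, g(m) = -5m + 5.
Then g(0) = 5.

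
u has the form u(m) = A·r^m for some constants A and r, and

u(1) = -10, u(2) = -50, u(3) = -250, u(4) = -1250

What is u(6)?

Consecutive ratio: -50/(-10) = 5, and -250/(-50) = 5, so r = 5.
Then A·5^1 = -10 gives A = -2, and u(m) = -2·5^m.
u(6) = -2·5^6 = -31250.

-31250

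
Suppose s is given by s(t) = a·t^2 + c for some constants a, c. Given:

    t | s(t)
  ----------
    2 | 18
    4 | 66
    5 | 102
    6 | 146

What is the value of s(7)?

From s(2) = 18 and s(4) = 66: 4a + c = 18 and 16a + c = 66.
Subtracting: 12a = 48, so a = 4; then c = 18 − 4·4 = 2.
So s(t) = 4t² + 2, and s(7) = 198.

198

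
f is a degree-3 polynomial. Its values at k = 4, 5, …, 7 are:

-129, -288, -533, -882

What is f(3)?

-38

Write f(k) = ak³ + bk² + ck + d; the 4 given values yield a linear system in the 4 coefficients.
Solving, f(k) = -3k³ + 2k² + 6k + 7.
Then f(3) = -38.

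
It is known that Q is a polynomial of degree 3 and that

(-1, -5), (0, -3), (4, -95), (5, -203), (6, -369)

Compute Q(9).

-1335

Write Q(k) = ak³ + bk² + ck + d; the 5 given values yield a linear system in the 4 coefficients.
Solving, Q(k) = -2k³ + k² + 5k - 3.
Then Q(9) = -1335.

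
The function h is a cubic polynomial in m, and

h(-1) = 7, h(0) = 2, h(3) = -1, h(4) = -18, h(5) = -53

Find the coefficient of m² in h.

Write h(m) = am³ + bm² + cm + d; the 5 given values yield a linear system in the 4 coefficients.
Solving, h(m) = -m³ + 3m² - m + 2.
The coefficient of m² is 3.

3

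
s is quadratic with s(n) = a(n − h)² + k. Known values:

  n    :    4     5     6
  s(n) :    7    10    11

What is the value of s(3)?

2

First differences 3, 1; second difference -2 = 2a, so a = -1.
Expanding, the n-coefficient is −2ah = 2h; matching it to the data gives h = 6, and then k = 11.
So s(n) = -1(n − 6)² + 11.
s(3) = -1·(-3)² + 11 = 2.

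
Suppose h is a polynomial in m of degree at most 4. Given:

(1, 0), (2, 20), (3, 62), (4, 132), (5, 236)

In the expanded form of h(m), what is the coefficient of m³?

1

Write h(m) = am^4 + bm³ + cm² + dm + e; the 5 given values yield a linear system in the 5 coefficients.
Solving, the leading coefficient vanishes, and h(m) = m³ + 5m² - 2m - 4.
The coefficient of m³ is 1.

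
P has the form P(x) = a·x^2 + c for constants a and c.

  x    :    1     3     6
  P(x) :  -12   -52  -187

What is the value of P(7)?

From P(1) = -12 and P(3) = -52: 1a + c = -12 and 9a + c = -52.
Subtracting: 8a = -40, so a = -5; then c = -12 − (-5)·1 = -7.
So P(x) = -5x² − 7, and P(7) = -252.

-252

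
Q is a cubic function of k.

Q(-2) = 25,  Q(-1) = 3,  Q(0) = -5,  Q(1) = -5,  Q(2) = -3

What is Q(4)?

-17

First differences: -22, -8, 0, 2. Second differences: 14, 8, 2. Third differences: -6, -6.
Level-3 differences are constant, so Q has degree 3.
Fitting a degree-3 polynomial gives Q(k) = -k³ + 4k² - 3k - 5.
Then Q(4) = -17.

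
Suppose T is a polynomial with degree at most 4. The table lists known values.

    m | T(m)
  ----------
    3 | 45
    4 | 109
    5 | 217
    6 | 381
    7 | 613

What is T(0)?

Write T(m) = am^4 + bm³ + cm² + dm + e; the 5 given values yield a linear system in the 5 coefficients.
Solving, the leading coefficient vanishes, and T(m) = 2m³ - 2m² + 4m - 3.
The constant term is T(0) = -3.

-3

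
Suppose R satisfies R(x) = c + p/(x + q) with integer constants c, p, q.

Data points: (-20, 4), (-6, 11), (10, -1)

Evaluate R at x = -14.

(R(x) − c)(x + q) = p for each data point; the three points give a linear system in c and q, then p follows.
Solving: c = 2, q = 2, p = -36, so R(x) = 2 − 36/(x + 2).
Then R(-14) = 2 − 36/(-12) = 5.

5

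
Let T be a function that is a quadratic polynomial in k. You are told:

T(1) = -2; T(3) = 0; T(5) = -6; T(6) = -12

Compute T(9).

Write T(k) = ak² + bk + c; the 4 given values yield a linear system in the 3 coefficients.
Solving, T(k) = -k² + 5k - 6.
Then T(9) = -42.

-42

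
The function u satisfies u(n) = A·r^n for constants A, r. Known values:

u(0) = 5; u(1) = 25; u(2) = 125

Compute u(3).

625

Consecutive ratio: 25/5 = 5, and 125/25 = 5, so r = 5.
Then A·5^0 = 5 gives A = 5, and u(n) = 5·5^n.
u(3) = 5·5^3 = 625.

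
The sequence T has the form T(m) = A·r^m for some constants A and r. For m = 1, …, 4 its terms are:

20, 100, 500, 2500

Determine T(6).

Consecutive ratio: 100/20 = 5, and 500/100 = 5, so r = 5.
Then A·5^1 = 20 gives A = 4, and T(m) = 4·5^m.
T(6) = 4·5^6 = 62500.

62500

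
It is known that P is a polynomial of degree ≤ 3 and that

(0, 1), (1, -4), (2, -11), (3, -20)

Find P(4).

Write P(n) = an³ + bn² + cn + d; the 4 given values yield a linear system in the 4 coefficients.
Solving, the leading coefficient vanishes, and P(n) = -n² - 4n + 1.
Then P(4) = -31.

-31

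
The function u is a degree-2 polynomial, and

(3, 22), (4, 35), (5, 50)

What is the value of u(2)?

Write u(k) = ak² + bk + c; the 3 given values yield a linear system in the 3 coefficients.
Solving, u(k) = k² + 6k - 5.
Then u(2) = 11.

11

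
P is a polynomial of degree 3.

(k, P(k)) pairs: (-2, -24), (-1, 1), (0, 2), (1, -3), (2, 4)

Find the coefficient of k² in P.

-3

Write P(k) = ak³ + bk² + ck + d; the 5 given values yield a linear system in the 4 coefficients.
Solving, P(k) = 3k³ - 3k² - 5k + 2.
The coefficient of k² is -3.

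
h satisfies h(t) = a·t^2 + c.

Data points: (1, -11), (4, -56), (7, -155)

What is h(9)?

-251

From h(1) = -11 and h(4) = -56: 1a + c = -11 and 16a + c = -56.
Subtracting: 15a = -45, so a = -3; then c = -11 − (-3)·1 = -8.
So h(t) = -3t² − 8, and h(9) = -251.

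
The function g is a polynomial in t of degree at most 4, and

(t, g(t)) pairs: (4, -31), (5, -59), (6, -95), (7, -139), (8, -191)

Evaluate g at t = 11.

-395

First differences: -28, -36, -44, -52. Second differences: -8, -8, -8.
Level-2 differences are constant, so g has degree 2.
Fitting a degree-2 polynomial gives g(t) = -4t² + 8t + 1.
Then g(11) = -395.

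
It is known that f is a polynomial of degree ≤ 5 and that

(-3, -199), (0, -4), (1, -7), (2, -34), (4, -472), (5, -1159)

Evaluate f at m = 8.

Write f(m) = am^5 + bm^4 + cm³ + dm² + em + p; the 6 given values yield a linear system in the 6 coefficients.
Solving, the leading coefficient vanishes, and f(m) = -2m^4 + m³ - m² - m - 4.
Then f(8) = -7756.

-7756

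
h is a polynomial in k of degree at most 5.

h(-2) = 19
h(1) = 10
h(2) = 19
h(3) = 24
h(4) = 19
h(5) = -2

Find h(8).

Write h(k) = ak^5 + bk^4 + ck³ + dk² + ek + p; the 6 given values yield a linear system in the 6 coefficients.
Solving, the top 2 coefficients vanish, and h(k) = -k³ + 4k² + 4k + 3.
Then h(8) = -221.

-221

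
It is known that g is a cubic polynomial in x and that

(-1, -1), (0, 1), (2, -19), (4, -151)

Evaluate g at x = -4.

Write g(x) = ax³ + bx² + cx + d; the 4 given values yield a linear system in the 4 coefficients.
Solving, g(x) = -2x³ - 2x² + 2x + 1.
Then g(-4) = 89.

89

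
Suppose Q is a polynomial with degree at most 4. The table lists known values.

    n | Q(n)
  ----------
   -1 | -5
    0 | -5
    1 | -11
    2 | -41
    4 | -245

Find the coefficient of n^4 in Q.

Write Q(n) = an^4 + bn³ + cn² + dn + e; the 5 given values yield a linear system in the 5 coefficients.
Solving, the leading coefficient vanishes, and Q(n) = -3n³ - 3n² - 5.
The coefficient of n^4 is 0.

0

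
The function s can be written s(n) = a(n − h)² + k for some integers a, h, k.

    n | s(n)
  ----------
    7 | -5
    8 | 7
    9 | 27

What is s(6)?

First differences 12, 20; second difference 8 = 2a, so a = 4.
Expanding, the n-coefficient is −2ah = -8h; matching it to the data gives h = 6, and then k = -9.
So s(n) = 4(n − 6)² − 9.
s(6) = 4·0² − 9 = -9.

-9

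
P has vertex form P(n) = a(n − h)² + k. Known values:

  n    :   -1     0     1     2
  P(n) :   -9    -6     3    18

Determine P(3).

39

First differences 3, 9, 15; second difference 6 = 2a, so a = 3.
Expanding, the n-coefficient is −2ah = -6h; matching it to the data gives h = -1, and then k = -9.
So P(n) = 3(n + 1)² − 9.
P(3) = 3·4² − 9 = 39.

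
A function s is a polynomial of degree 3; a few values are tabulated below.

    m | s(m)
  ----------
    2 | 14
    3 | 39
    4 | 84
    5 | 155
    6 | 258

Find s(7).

First differences: 25, 45, 71, 103. Second differences: 20, 26, 32. Third differences: 6, 6.
Level-3 differences are constant, so s has degree 3.
Fitting a degree-3 polynomial gives s(m) = m³ + m² + m.
Then s(7) = 399.

399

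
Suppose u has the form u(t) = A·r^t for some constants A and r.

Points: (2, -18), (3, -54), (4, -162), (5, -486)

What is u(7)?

Consecutive ratio: -54/(-18) = 3, and -162/(-54) = 3, so r = 3.
Then A·3^2 = -18 gives A = -2, and u(t) = -2·3^t.
u(7) = -2·3^7 = -4374.

-4374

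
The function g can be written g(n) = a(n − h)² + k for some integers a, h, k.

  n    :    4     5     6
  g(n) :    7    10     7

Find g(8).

-17

First differences 3, -3; second difference -6 = 2a, so a = -3.
Expanding, the n-coefficient is −2ah = 6h; matching it to the data gives h = 5, and then k = 10.
So g(n) = -3(n − 5)² + 10.
g(8) = -3·3² + 10 = -17.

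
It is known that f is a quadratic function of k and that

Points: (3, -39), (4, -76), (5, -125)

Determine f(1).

-1

Write f(k) = ak² + bk + c; the 3 given values yield a linear system in the 3 coefficients.
Solving, f(k) = -6k² + 5k.
Then f(1) = -1.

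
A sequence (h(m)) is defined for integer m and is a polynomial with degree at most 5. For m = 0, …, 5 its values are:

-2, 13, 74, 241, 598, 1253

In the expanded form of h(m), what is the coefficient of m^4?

First differences: 15, 61, 167, 357, 655. Second differences: 46, 106, 190, 298. Third differences: 60, 84, 108. Fourth differences: 24, 24.
Level-4 differences are constant, so h has degree 4.
Fitting a degree-4 polynomial gives h(m) = m^4 + 4m³ + 4m² + 6m - 2.
The coefficient of m^4 is 1.

1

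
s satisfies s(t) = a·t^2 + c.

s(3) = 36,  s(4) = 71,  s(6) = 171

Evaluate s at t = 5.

From s(3) = 36 and s(4) = 71: 9a + c = 36 and 16a + c = 71.
Subtracting: 7a = 35, so a = 5; then c = 36 − 5·9 = -9.
So s(t) = 5t² − 9, and s(5) = 116.

116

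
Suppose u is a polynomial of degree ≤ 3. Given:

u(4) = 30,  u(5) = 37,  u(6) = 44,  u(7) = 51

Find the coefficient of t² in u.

0

First differences: 7, 7, 7.
Level-1 differences are constant, so u has degree 1.
Fitting a degree-1 polynomial gives u(t) = 7t + 2.
The coefficient of t² is 0.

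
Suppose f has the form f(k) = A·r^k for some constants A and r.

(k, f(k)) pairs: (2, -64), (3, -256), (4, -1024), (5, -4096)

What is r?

Consecutive ratio: -256/(-64) = 4, and -1024/(-256) = 4, so r = 4.
Then A·4^2 = -64 gives A = -4, and f(k) = -4·4^k.

4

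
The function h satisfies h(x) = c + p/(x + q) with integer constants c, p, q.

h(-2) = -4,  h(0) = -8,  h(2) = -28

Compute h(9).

7

(h(x) − c)(x + q) = p for each data point; the three points give a linear system in c and q, then p follows.
Solving: c = 2, q = -3, p = 30, so h(x) = 2 + 30/(x − 3).
Then h(9) = 2 + 30/6 = 7.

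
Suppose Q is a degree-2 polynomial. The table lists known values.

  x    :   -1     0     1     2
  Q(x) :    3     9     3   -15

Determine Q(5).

-141

Write Q(x) = ax² + bx + c; the 4 given values yield a linear system in the 3 coefficients.
Solving, Q(x) = -6x² + 9.
Then Q(5) = -141.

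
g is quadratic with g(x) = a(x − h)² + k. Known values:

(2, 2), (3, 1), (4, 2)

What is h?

First differences -1, 1; second difference 2 = 2a, so a = 1.
Expanding, the x-coefficient is −2ah = -2h; matching it to the data gives h = 3, and then k = 1.
So g(x) = 1(x − 3)² + 1.
Hence h = 3.

3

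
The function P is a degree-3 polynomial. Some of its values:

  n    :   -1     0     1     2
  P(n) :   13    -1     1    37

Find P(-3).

Write P(n) = an³ + bn² + cn + d; the 4 given values yield a linear system in the 4 coefficients.
Solving, P(n) = 3n³ + 8n² - 9n - 1.
Then P(-3) = 17.

17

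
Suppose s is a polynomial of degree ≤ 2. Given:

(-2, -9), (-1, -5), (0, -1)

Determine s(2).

First differences: 4, 4.
Level-1 differences are constant, so s has degree 1.
Fitting a degree-1 polynomial gives s(t) = 4t - 1.
Then s(2) = 7.

7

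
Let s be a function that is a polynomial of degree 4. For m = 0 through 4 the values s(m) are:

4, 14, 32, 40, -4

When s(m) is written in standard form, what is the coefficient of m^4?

Write s(m) = am^4 + bm³ + cm² + dm + e; the 5 given values yield a linear system in the 5 coefficients.
Solving, s(m) = -m^4 + 3m³ + 2m² + 6m + 4.
The coefficient of m^4 is -1.

-1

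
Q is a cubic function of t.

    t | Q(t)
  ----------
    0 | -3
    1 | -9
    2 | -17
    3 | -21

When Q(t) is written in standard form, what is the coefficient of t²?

-4

Write Q(t) = at³ + bt² + ct + d; the 4 given values yield a linear system in the 4 coefficients.
Solving, Q(t) = t³ - 4t² - 3t - 3.
The coefficient of t² is -4.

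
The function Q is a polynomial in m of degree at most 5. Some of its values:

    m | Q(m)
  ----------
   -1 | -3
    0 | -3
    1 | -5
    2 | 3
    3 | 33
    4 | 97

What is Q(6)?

375

Write Q(m) = am^5 + bm^4 + cm³ + dm² + em + p; the 6 given values yield a linear system in the 6 coefficients.
Solving, the top 2 coefficients vanish, and Q(m) = 2m³ - m² - 3m - 3.
Then Q(6) = 375.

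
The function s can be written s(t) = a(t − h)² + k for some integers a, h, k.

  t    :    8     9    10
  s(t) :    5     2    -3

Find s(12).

-19

First differences -3, -5; second difference -2 = 2a, so a = -1.
Expanding, the t-coefficient is −2ah = 2h; matching it to the data gives h = 7, and then k = 6.
So s(t) = -1(t − 7)² + 6.
s(12) = -1·5² + 6 = -19.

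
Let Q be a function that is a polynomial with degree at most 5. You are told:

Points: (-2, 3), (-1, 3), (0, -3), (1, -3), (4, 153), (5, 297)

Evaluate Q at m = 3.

63

Write Q(m) = am^5 + bm^4 + cm³ + dm² + em + p; the 6 given values yield a linear system in the 6 coefficients.
Solving, the top 2 coefficients vanish, and Q(m) = 2m³ + 3m² - 5m - 3.
Then Q(3) = 63.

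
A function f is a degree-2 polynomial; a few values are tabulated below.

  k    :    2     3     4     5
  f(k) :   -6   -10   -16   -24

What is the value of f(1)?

-4

First differences: -4, -6, -8. Second differences: -2, -2.
Level-2 differences are constant, so f has degree 2.
Fitting a degree-2 polynomial gives f(k) = -k² + k - 4.
Then f(1) = -4.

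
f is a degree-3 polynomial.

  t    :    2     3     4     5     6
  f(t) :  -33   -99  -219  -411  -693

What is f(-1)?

Write f(t) = at³ + bt² + ct + d; the 5 given values yield a linear system in the 4 coefficients.
Solving, f(t) = -3t³ - 9t + 9.
Then f(-1) = 21.

21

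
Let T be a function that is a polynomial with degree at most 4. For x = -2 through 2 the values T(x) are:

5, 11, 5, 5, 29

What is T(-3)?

-31

Write T(x) = ax^4 + bx³ + cx² + dx + e; the 5 given values yield a linear system in the 5 coefficients.
Solving, the leading coefficient vanishes, and T(x) = 3x³ + 3x² - 6x + 5.
Then T(-3) = -31.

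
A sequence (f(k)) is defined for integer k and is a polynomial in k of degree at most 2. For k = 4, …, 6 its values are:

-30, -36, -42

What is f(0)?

-6

First differences: -6, -6.
Level-1 differences are constant, so f has degree 1.
Fitting a degree-1 polynomial gives f(k) = -6k - 6.
The constant term is f(0) = -6.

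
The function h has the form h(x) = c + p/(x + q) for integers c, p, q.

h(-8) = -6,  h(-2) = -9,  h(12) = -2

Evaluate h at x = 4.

(h(x) − c)(x + q) = p for each data point; the three points give a linear system in c and q, then p follows.
Solving: c = -4, q = -2, p = 20, so h(x) = -4 + 20/(x − 2).
Then h(4) = -4 + 20/2 = 6.

6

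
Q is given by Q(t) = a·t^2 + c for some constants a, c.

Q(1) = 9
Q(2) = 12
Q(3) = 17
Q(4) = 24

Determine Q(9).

89

From Q(1) = 9 and Q(2) = 12: 1a + c = 9 and 4a + c = 12.
Subtracting: 3a = 3, so a = 1; then c = 9 − 1·1 = 8.
So Q(t) = 1t² + 8, and Q(9) = 89.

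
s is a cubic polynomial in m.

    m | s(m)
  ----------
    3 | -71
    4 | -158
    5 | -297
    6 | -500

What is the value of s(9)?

-1613

Write s(m) = am³ + bm² + cm + d; the 4 given values yield a linear system in the 4 coefficients.
Solving, s(m) = -2m³ - 2m² + m - 2.
Then s(9) = -1613.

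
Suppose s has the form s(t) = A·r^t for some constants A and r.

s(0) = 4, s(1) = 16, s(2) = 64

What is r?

4

Consecutive ratio: 16/4 = 4, and 64/16 = 4, so r = 4.
Then A·4^0 = 4 gives A = 4, and s(t) = 4·4^t.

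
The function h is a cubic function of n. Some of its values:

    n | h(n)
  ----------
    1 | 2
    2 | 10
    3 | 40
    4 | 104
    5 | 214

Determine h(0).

4

First differences: 8, 30, 64, 110. Second differences: 22, 34, 46. Third differences: 12, 12.
Level-3 differences are constant, so h has degree 3.
Fitting a degree-3 polynomial gives h(n) = 2n³ - n² - 3n + 4.
Then h(0) = 4.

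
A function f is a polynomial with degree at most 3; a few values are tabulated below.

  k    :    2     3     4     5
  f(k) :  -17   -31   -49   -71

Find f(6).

Write f(k) = ak³ + bk² + ck + d; the 4 given values yield a linear system in the 4 coefficients.
Solving, the leading coefficient vanishes, and f(k) = -2k² - 4k - 1.
Then f(6) = -97.

-97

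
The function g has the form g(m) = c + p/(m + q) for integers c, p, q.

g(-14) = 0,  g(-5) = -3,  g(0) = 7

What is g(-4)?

(g(m) − c)(m + q) = p for each data point; the three points give a linear system in c and q, then p follows.
Solving: c = 1, q = 2, p = 12, so g(m) = 1 + 12/(m + 2).
Then g(-4) = 1 + 12/(-2) = -5.

-5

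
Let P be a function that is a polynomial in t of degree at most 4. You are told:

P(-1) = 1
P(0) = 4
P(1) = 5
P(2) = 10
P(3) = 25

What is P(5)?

First differences: 3, 1, 5, 15. Second differences: -2, 4, 10. Third differences: 6, 6.
Level-3 differences are constant, so P has degree 3.
Fitting a degree-3 polynomial gives P(t) = t³ - t² + t + 4.
Then P(5) = 109.

109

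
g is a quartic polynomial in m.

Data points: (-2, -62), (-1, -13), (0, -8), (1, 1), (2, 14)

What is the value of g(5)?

-643

Write g(m) = am^4 + bm³ + cm² + dm + e; the 5 given values yield a linear system in the 5 coefficients.
Solving, g(m) = -2m^4 + 4m³ + 4m² + 3m - 8.
Then g(5) = -643.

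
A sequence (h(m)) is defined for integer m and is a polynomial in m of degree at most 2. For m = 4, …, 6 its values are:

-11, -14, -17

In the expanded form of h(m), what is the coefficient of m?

-3

First differences: -3, -3.
Level-1 differences are constant, so h has degree 1.
Fitting a degree-1 polynomial gives h(m) = -3m + 1.
The coefficient of m is -3.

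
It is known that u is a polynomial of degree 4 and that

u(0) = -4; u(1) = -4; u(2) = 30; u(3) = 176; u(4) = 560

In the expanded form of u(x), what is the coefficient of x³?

1

Write u(x) = ax^4 + bx³ + cx² + dx + e; the 5 given values yield a linear system in the 5 coefficients.
Solving, u(x) = 2x^4 + x³ - 3x - 4.
The coefficient of x³ is 1.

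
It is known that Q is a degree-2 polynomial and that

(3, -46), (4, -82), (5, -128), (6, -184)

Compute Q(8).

Write Q(k) = ak² + bk + c; the 4 given values yield a linear system in the 3 coefficients.
Solving, Q(k) = -5k² - k + 2.
Then Q(8) = -326.

-326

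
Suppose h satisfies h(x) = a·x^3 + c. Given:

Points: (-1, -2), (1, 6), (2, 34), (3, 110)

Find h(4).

258

From h(-1) = -2 and h(1) = 6: -1a + c = -2 and 1a + c = 6.
Subtracting: 2a = 8, so a = 4; then c = -2 − 4·(-1) = 2.
So h(x) = 4x³ + 2, and h(4) = 258.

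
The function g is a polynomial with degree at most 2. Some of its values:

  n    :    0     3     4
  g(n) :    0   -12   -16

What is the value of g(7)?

-28

Write g(n) = an² + bn + c; the 3 given values yield a linear system in the 3 coefficients.
Solving, the leading coefficient vanishes, and g(n) = -4n.
Then g(7) = -28.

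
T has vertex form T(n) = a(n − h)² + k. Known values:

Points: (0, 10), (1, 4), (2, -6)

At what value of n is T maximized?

First differences -6, -10; second difference -4 = 2a, so a = -2.
Expanding, the n-coefficient is −2ah = 4h; matching it to the data gives h = -1, and then k = 12.
So T(n) = -2(n + 1)² + 12.
Hence h = -1.

-1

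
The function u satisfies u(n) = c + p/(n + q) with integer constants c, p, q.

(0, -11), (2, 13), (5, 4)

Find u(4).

(u(n) − c)(n + q) = p for each data point; the three points give a linear system in c and q, then p follows.
Solving: c = 1, q = -1, p = 12, so u(n) = 1 + 12/(n − 1).
Then u(4) = 1 + 12/3 = 5.

5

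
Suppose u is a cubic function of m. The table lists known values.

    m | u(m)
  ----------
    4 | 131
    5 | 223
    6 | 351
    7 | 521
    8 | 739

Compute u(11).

Write u(m) = am³ + bm² + cm + d; the 5 given values yield a linear system in the 4 coefficients.
Solving, u(m) = m³ + 3m² + 4m + 3.
Then u(11) = 1741.

1741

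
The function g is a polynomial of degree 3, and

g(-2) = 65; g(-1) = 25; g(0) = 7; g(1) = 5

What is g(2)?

13

Write g(m) = am³ + bm² + cm + d; the 4 given values yield a linear system in the 4 coefficients.
Solving, g(m) = -m³ + 8m² - 9m + 7.
Then g(2) = 13.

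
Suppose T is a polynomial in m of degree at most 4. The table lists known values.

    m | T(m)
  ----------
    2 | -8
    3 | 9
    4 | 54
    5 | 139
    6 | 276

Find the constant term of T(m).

First differences: 17, 45, 85, 137. Second differences: 28, 40, 52. Third differences: 12, 12.
Level-3 differences are constant, so T has degree 3.
Fitting a degree-3 polynomial gives T(m) = 2m³ - 4m² - m - 6.
The constant term is T(0) = -6.

-6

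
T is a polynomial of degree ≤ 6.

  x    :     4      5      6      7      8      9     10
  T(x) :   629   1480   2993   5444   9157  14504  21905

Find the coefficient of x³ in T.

2

First differences: 851, 1513, 2451, 3713, 5347, 7401. Second differences: 662, 938, 1262, 1634, 2054. Third differences: 276, 324, 372, 420. Fourth differences: 48, 48, 48.
Level-4 differences are constant, so T has degree 4.
Fitting a degree-4 polynomial gives T(x) = 2x^4 + 2x³ - x² + 5.
The coefficient of x³ is 2.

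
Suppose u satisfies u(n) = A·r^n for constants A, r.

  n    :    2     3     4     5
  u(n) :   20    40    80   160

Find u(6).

320

Consecutive ratio: 40/20 = 2, and 80/40 = 2, so r = 2.
Then A·2^2 = 20 gives A = 5, and u(n) = 5·2^n.
u(6) = 5·2^6 = 320.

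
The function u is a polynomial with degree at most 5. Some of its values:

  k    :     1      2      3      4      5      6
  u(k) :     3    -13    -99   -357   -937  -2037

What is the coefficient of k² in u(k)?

First differences: -16, -86, -258, -580, -1100. Second differences: -70, -172, -322, -520. Third differences: -102, -150, -198. Fourth differences: -48, -48.
Level-4 differences are constant, so u has degree 4.
Fitting a degree-4 polynomial gives u(k) = -2k^4 + 3k³ - 3k² + 2k + 3.
The coefficient of k² is -3.

-3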